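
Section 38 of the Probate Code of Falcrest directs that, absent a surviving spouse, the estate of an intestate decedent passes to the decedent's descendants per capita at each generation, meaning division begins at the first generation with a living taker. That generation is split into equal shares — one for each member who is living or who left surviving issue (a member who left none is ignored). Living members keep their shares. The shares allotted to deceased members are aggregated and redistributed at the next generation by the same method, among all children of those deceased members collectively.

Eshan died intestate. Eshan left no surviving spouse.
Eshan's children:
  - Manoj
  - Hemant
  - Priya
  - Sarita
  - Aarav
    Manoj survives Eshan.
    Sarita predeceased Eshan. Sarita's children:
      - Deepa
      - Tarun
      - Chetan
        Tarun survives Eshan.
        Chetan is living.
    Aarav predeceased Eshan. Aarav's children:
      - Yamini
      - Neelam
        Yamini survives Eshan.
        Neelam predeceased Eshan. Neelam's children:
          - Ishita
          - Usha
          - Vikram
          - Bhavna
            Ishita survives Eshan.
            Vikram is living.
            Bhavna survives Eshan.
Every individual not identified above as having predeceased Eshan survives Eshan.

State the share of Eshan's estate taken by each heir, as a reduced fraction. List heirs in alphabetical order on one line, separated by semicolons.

Bhavna 1/50; Chetan 2/25; Deepa 2/25; Hemant 1/5; Ishita 1/50; Manoj 1/5; Priya 1/5; Tarun 2/25; Usha 1/50; Vikram 1/50; Yamini 2/25

There is no surviving spouse, so the entire estate passes to Eshan's descendants per capita at each generation.
At generation 1 (Manoj, Hemant, Priya, Sarita, Aarav) there are 5 shares of (1)/5 = 1/5 each.
Living: Manoj, Hemant, and Priya — each takes 1/5.
Deceased: Sarita and Aarav. Their combined 2/5 is pooled and carried to generation 2.
At generation 2 (Deepa, Tarun, Chetan, Yamini, Neelam) there are 5 shares of (2/5)/5 = 2/25 each.
Living: Deepa, Tarun, Chetan, and Yamini — each takes 2/25.
Deceased: Neelam. That 2/25 share is carried to generation 3.
At generation 3 (Ishita, Usha, Vikram, Bhavna) there are 4 shares of (2/25)/4 = 1/50 each.
Living: Ishita, Usha, Vikram, and Bhavna — each takes 1/50.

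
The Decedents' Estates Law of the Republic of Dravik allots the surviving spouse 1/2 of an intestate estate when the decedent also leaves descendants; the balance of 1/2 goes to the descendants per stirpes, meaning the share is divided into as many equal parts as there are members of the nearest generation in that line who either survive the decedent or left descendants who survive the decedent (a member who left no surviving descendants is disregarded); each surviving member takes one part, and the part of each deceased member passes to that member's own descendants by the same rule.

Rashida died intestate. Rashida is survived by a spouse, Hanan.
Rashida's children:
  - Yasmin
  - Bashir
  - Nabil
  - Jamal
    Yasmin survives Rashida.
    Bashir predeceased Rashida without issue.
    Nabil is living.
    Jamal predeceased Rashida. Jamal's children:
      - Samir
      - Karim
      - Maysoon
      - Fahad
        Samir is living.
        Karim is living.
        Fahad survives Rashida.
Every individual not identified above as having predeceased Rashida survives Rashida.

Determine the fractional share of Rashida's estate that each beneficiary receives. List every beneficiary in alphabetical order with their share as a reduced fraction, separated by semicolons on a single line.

Hanan, as surviving spouse, takes 1/2.
The remaining 1/2 passes to Rashida's descendants per stirpes.
Bashir left no surviving issue, so that branch lapses and is disregarded.
The 1/2 is divided into 3 equal shares of 1/6 among Yasmin, Nabil, Jamal.
Yasmin is living and takes 1/6.
Nabil is living and takes 1/6.
Jamal predeceased; the 1/6 allotted to Jamal's branch passes to Jamal's issue by representation.
The 1/6 is divided into 4 equal shares of 1/24 among Samir, Karim, Maysoon, Fahad.
Samir is living and takes 1/24.
Karim is living and takes 1/24.
Maysoon is living and takes 1/24.
Fahad is living and takes 1/24.

Fahad 1/24; Hanan 1/2; Karim 1/24; Maysoon 1/24; Nabil 1/6; Samir 1/24; Yasmin 1/6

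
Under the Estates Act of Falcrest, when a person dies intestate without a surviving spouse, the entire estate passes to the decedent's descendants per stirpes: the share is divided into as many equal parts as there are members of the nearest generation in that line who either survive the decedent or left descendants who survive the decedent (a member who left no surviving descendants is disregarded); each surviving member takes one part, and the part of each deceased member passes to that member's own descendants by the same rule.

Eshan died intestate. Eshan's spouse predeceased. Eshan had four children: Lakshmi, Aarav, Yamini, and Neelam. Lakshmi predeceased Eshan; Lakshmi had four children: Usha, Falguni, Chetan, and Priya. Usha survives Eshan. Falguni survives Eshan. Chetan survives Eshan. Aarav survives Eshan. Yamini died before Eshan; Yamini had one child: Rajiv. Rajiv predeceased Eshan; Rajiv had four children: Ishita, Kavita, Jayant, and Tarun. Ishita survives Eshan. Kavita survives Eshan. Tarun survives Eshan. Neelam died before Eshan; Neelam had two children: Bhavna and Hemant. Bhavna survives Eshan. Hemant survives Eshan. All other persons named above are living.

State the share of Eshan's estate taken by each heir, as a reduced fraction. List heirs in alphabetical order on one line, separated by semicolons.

There is no surviving spouse, so the entire estate passes to Eshan's descendants per stirpes.
The estate is divided into 4 equal shares of 1/4 among Lakshmi, Aarav, Yamini, Neelam.
Lakshmi predeceased; the 1/4 allotted to Lakshmi's branch passes to Lakshmi's issue by representation.
The 1/4 is divided into 4 equal shares of 1/16 among Usha, Falguni, Chetan, Priya.
Usha is living and takes 1/16.
Falguni is living and takes 1/16.
Chetan is living and takes 1/16.
Priya is living and takes 1/16.
Aarav is living and takes 1/4.
Yamini predeceased; the 1/4 allotted to Yamini's branch passes to Yamini's issue by representation.
Rajiv's line is the sole branch at this level, so the full 1/4 passes to Rajiv's issue by representation.
The 1/4 is divided into 4 equal shares of 1/16 among Ishita, Kavita, Jayant, Tarun.
Ishita is living and takes 1/16.
Kavita is living and takes 1/16.
Jayant is living and takes 1/16.
Tarun is living and takes 1/16.
Neelam predeceased; the 1/4 allotted to Neelam's branch passes to Neelam's issue by representation.
The 1/4 is divided into 2 equal shares of 1/8 among Bhavna, Hemant.
Bhavna is living and takes 1/8.
Hemant is living and takes 1/8.

Aarav 1/4; Bhavna 1/8; Chetan 1/16; Falguni 1/16; Hemant 1/8; Ishita 1/16; Jayant 1/16; Kavita 1/16; Priya 1/16; Tarun 1/16; Usha 1/16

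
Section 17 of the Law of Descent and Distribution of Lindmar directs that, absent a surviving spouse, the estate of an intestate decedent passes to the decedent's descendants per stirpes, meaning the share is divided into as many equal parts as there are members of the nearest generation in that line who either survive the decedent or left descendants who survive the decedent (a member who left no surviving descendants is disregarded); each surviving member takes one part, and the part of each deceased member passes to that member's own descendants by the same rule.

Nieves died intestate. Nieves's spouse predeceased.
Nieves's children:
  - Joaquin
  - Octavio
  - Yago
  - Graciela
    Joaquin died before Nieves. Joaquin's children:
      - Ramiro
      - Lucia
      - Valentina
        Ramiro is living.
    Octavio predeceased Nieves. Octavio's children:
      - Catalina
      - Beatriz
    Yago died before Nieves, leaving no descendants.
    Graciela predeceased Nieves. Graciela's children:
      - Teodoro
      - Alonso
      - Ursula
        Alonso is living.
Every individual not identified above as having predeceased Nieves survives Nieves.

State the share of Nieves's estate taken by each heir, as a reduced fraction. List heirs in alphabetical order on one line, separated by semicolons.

There is no surviving spouse, so the entire estate passes to Nieves's descendants per stirpes.
Yago left no surviving issue, so that branch lapses and is disregarded.
The estate is divided into 3 equal shares of 1/3 among Joaquin, Octavio, Graciela.
Joaquin predeceased; the 1/3 allotted to Joaquin's branch passes to Joaquin's issue by representation.
The 1/3 is divided into 3 equal shares of 1/9 among Ramiro, Lucia, Valentina.
Ramiro is living and takes 1/9.
Lucia is living and takes 1/9.
Valentina is living and takes 1/9.
Octavio predeceased; the 1/3 allotted to Octavio's branch passes to Octavio's issue by representation.
The 1/3 is divided into 2 equal shares of 1/6 among Catalina, Beatriz.
Catalina is living and takes 1/6.
Beatriz is living and takes 1/6.
Graciela predeceased; the 1/3 allotted to Graciela's branch passes to Graciela's issue by representation.
The 1/3 is divided into 3 equal shares of 1/9 among Teodoro, Alonso, Ursula.
Teodoro is living and takes 1/9.
Alonso is living and takes 1/9.
Ursula is living and takes 1/9.

Alonso 1/9; Beatriz 1/6; Catalina 1/6; Lucia 1/9; Ramiro 1/9; Teodoro 1/9; Ursula 1/9; Valentina 1/9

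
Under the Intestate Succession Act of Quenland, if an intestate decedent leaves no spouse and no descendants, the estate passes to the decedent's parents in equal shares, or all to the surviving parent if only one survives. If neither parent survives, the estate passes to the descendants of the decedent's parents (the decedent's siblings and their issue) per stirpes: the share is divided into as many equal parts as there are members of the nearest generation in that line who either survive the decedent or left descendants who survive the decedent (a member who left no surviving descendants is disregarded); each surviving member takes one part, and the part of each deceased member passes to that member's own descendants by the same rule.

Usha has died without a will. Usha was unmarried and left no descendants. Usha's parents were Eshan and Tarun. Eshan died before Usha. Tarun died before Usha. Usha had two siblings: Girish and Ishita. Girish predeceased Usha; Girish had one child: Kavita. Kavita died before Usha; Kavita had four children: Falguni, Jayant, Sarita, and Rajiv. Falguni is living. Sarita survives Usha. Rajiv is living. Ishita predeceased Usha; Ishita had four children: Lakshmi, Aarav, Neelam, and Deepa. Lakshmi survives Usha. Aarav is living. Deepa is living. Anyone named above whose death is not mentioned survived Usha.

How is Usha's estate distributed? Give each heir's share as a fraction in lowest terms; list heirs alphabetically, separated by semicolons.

Neither parent survives and there are no descendants, so the estate passes to Usha's siblings and their issue per stirpes.
The estate is divided into 2 equal shares of 1/2 among Girish, Ishita.
Girish predeceased; the 1/2 allotted to Girish's branch passes to Girish's issue by representation.
Kavita's line is the sole branch at this level, so the full 1/2 passes to Kavita's issue by representation.
The 1/2 is divided into 4 equal shares of 1/8 among Falguni, Jayant, Sarita, Rajiv.
Falguni is living and takes 1/8.
Jayant is living and takes 1/8.
Sarita is living and takes 1/8.
Rajiv is living and takes 1/8.
Ishita predeceased; the 1/2 allotted to Ishita's branch passes to Ishita's issue by representation.
The 1/2 is divided into 4 equal shares of 1/8 among Lakshmi, Aarav, Neelam, Deepa.
Lakshmi is living and takes 1/8.
Aarav is living and takes 1/8.
Neelam is living and takes 1/8.
Deepa is living and takes 1/8.

Aarav 1/8; Deepa 1/8; Falguni 1/8; Jayant 1/8; Lakshmi 1/8; Neelam 1/8; Rajiv 1/8; Sarita 1/8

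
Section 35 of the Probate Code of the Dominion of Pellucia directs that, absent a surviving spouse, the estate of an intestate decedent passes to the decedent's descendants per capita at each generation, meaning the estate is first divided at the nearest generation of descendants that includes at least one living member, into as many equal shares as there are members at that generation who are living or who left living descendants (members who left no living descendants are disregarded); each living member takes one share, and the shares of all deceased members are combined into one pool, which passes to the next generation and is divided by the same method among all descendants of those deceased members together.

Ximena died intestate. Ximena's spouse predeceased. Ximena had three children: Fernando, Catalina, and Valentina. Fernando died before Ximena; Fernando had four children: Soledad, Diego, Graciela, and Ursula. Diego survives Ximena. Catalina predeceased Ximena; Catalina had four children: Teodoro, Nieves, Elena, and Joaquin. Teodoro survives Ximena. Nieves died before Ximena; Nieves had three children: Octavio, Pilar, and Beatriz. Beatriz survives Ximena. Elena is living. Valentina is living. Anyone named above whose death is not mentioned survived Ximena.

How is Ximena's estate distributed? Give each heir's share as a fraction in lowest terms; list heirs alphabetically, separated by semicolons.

Beatriz 1/36; Diego 1/12; Elena 1/12; Graciela 1/12; Joaquin 1/12; Octavio 1/36; Pilar 1/36; Soledad 1/12; Teodoro 1/12; Ursula 1/12; Valentina 1/3

There is no surviving spouse, so the entire estate passes to Ximena's descendants per capita at each generation.
At generation 1 (Fernando, Catalina, Valentina) there are 3 shares of (1)/3 = 1/3 each.
Living: Valentina — each takes 1/3.
Deceased: Fernando and Catalina. Their combined 2/3 is pooled and carried to generation 2.
At generation 2 (Soledad, Diego, Graciela, Ursula, Teodoro, Nieves, Elena, Joaquin) there are 8 shares of (2/3)/8 = 1/12 each.
Living: Soledad, Diego, Graciela, Ursula, Teodoro, Elena, and Joaquin — each takes 1/12.
Deceased: Nieves. That 1/12 share is carried to generation 3.
At generation 3 (Octavio, Pilar, Beatriz) there are 3 shares of (1/12)/3 = 1/36 each.
Living: Octavio, Pilar, and Beatriz — each takes 1/36.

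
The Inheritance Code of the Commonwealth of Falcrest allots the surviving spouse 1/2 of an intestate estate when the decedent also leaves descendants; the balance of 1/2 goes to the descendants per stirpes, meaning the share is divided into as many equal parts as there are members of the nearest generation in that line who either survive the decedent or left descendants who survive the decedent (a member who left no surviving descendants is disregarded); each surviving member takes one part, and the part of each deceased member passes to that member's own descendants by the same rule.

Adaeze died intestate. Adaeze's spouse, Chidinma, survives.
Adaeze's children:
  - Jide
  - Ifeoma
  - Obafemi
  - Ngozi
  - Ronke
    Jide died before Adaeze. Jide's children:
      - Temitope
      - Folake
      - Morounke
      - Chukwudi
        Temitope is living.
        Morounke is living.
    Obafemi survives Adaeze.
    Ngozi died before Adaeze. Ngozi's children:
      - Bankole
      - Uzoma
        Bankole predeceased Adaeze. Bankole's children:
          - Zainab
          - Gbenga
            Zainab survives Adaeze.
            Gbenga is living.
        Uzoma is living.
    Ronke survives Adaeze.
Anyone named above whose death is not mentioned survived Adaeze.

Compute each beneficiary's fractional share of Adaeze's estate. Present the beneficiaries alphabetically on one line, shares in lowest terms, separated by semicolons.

Chidinma, as surviving spouse, takes 1/2.
The remaining 1/2 passes to Adaeze's descendants per stirpes.
The 1/2 is divided into 5 equal shares of 1/10 among Jide, Ifeoma, Obafemi, Ngozi, Ronke.
Jide predeceased; the 1/10 allotted to Jide's branch passes to Jide's issue by representation.
The 1/10 is divided into 4 equal shares of 1/40 among Temitope, Folake, Morounke, Chukwudi.
Temitope is living and takes 1/40.
Folake is living and takes 1/40.
Morounke is living and takes 1/40.
Chukwudi is living and takes 1/40.
Ifeoma is living and takes 1/10.
Obafemi is living and takes 1/10.
Ngozi predeceased; the 1/10 allotted to Ngozi's branch passes to Ngozi's issue by representation.
The 1/10 is divided into 2 equal shares of 1/20 among Bankole, Uzoma.
Bankole predeceased; the 1/20 allotted to Bankole's branch passes to Bankole's issue by representation.
The 1/20 is divided into 2 equal shares of 1/40 among Zainab, Gbenga.
Zainab is living and takes 1/40.
Gbenga is living and takes 1/40.
Uzoma is living and takes 1/20.
Ronke is living and takes 1/10.

Chidinma 1/2; Chukwudi 1/40; Folake 1/40; Gbenga 1/40; Ifeoma 1/10; Morounke 1/40; Obafemi 1/10; Ronke 1/10; Temitope 1/40; Uzoma 1/20; Zainab 1/40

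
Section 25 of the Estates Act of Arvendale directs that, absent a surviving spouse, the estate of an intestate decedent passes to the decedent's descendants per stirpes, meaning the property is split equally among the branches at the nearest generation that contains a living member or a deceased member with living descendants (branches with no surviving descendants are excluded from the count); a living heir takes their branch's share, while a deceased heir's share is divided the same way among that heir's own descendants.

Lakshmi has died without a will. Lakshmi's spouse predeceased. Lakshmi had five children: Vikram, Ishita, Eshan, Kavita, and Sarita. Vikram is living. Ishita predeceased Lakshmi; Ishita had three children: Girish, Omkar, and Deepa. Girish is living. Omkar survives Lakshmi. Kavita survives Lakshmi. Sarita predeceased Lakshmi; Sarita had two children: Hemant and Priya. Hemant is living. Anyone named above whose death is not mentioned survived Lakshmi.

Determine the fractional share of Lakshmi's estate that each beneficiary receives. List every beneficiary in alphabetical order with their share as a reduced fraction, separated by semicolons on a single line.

There is no surviving spouse, so the entire estate passes to Lakshmi's descendants per stirpes.
The estate is divided into 5 equal shares of 1/5 among Vikram, Ishita, Eshan, Kavita, Sarita.
Vikram is living and takes 1/5.
Ishita predeceased; the 1/5 allotted to Ishita's branch passes to Ishita's issue by representation.
The 1/5 is divided into 3 equal shares of 1/15 among Girish, Omkar, Deepa.
Girish is living and takes 1/15.
Omkar is living and takes 1/15.
Deepa is living and takes 1/15.
Eshan is living and takes 1/5.
Kavita is living and takes 1/5.
Sarita predeceased; the 1/5 allotted to Sarita's branch passes to Sarita's issue by representation.
The 1/5 is divided into 2 equal shares of 1/10 among Hemant, Priya.
Hemant is living and takes 1/10.
Priya is living and takes 1/10.

Deepa 1/15; Eshan 1/5; Girish 1/15; Hemant 1/10; Kavita 1/5; Omkar 1/15; Priya 1/10; Vikram 1/5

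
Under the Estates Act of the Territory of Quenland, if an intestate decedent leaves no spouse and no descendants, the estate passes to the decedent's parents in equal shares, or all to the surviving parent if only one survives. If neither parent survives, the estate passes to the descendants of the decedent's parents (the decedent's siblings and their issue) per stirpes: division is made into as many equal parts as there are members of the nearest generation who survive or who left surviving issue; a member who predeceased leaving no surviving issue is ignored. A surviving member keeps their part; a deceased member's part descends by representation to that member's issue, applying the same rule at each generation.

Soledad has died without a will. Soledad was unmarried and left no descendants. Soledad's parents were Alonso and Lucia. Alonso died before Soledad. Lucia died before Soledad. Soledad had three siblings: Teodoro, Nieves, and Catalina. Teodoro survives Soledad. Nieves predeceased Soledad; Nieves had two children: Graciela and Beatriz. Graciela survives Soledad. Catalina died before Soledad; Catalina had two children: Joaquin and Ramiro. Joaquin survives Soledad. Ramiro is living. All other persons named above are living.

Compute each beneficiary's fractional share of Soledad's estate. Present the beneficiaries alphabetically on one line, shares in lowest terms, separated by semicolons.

Neither parent survives and there are no descendants, so the estate passes to Soledad's siblings and their issue per stirpes.
The estate is divided into 3 equal shares of 1/3 among Teodoro, Nieves, Catalina.
Teodoro is living and takes 1/3.
Nieves predeceased; the 1/3 allotted to Nieves's branch passes to Nieves's issue by representation.
The 1/3 is divided into 2 equal shares of 1/6 among Graciela, Beatriz.
Graciela is living and takes 1/6.
Beatriz is living and takes 1/6.
Catalina predeceased; the 1/3 allotted to Catalina's branch passes to Catalina's issue by representation.
The 1/3 is divided into 2 equal shares of 1/6 among Joaquin, Ramiro.
Joaquin is living and takes 1/6.
Ramiro is living and takes 1/6.

Beatriz 1/6; Graciela 1/6; Joaquin 1/6; Ramiro 1/6; Teodoro 1/3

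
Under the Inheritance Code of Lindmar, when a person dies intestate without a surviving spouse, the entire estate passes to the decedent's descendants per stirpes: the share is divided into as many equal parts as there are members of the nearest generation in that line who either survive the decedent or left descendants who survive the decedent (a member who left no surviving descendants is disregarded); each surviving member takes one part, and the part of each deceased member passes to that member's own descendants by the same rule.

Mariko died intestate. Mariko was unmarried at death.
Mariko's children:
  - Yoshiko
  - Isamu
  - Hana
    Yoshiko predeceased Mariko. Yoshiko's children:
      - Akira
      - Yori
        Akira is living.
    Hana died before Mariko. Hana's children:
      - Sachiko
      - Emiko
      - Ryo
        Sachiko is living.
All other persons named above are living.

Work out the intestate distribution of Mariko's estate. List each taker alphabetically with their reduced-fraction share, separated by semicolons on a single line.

Akira 1/6; Emiko 1/9; Isamu 1/3; Ryo 1/9; Sachiko 1/9; Yori 1/6

There is no surviving spouse, so the entire estate passes to Mariko's descendants per stirpes.
The estate is divided into 3 equal shares of 1/3 among Yoshiko, Isamu, Hana.
Yoshiko predeceased; the 1/3 allotted to Yoshiko's branch passes to Yoshiko's issue by representation.
The 1/3 is divided into 2 equal shares of 1/6 among Akira, Yori.
Akira is living and takes 1/6.
Yori is living and takes 1/6.
Isamu is living and takes 1/3.
Hana predeceased; the 1/3 allotted to Hana's branch passes to Hana's issue by representation.
The 1/3 is divided into 3 equal shares of 1/9 among Sachiko, Emiko, Ryo.
Sachiko is living and takes 1/9.
Emiko is living and takes 1/9.
Ryo is living and takes 1/9.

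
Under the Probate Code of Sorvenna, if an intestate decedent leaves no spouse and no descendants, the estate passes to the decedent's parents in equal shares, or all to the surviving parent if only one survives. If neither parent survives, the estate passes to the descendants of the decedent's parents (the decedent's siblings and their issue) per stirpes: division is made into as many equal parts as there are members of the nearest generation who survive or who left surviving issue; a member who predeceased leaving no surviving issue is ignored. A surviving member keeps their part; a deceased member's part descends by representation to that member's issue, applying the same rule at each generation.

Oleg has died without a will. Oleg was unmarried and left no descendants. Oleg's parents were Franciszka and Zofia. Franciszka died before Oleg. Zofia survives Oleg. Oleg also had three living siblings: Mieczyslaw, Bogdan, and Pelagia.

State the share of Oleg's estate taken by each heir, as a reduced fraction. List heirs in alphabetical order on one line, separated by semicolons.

Zofia 1

Only one parent, Zofia, survives, so Zofia takes the entire estate. The siblings take nothing because a surviving parent has priority.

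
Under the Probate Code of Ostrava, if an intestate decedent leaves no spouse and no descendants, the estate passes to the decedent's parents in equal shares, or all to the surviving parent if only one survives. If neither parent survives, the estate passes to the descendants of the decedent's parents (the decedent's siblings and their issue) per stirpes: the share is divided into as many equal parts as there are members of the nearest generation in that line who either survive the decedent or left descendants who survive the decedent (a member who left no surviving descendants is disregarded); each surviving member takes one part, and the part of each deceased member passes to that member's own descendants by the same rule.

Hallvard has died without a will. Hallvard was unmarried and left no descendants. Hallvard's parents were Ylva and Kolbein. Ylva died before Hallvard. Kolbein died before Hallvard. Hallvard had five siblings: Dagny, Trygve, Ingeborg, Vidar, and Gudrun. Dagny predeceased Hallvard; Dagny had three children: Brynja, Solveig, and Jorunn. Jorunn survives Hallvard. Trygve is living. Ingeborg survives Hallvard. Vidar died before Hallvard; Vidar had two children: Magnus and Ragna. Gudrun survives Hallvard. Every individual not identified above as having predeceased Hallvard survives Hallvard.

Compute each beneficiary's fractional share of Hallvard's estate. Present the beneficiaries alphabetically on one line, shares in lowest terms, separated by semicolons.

Neither parent survives and there are no descendants, so the estate passes to Hallvard's siblings and their issue per stirpes.
The estate is divided into 5 equal shares of 1/5 among Dagny, Trygve, Ingeborg, Vidar, Gudrun.
Dagny predeceased; the 1/5 allotted to Dagny's branch passes to Dagny's issue by representation.
The 1/5 is divided into 3 equal shares of 1/15 among Brynja, Solveig, Jorunn.
Brynja is living and takes 1/15.
Solveig is living and takes 1/15.
Jorunn is living and takes 1/15.
Trygve is living and takes 1/5.
Ingeborg is living and takes 1/5.
Vidar predeceased; the 1/5 allotted to Vidar's branch passes to Vidar's issue by representation.
The 1/5 is divided into 2 equal shares of 1/10 among Magnus, Ragna.
Magnus is living and takes 1/10.
Ragna is living and takes 1/10.
Gudrun is living and takes 1/5.

Brynja 1/15; Gudrun 1/5; Ingeborg 1/5; Jorunn 1/15; Magnus 1/10; Ragna 1/10; Solveig 1/15; Trygve 1/5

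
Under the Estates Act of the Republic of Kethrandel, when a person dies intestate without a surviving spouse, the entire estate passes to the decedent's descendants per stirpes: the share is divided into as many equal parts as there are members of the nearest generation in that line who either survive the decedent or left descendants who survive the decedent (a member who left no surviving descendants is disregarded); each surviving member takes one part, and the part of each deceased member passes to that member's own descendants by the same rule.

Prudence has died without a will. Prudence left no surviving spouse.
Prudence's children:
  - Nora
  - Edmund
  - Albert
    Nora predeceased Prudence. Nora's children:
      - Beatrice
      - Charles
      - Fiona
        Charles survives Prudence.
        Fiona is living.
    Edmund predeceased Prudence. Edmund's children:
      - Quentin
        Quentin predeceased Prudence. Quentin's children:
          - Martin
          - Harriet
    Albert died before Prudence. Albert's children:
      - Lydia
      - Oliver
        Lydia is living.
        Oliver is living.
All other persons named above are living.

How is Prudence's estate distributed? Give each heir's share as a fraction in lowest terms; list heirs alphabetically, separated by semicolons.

Beatrice 1/9; Charles 1/9; Fiona 1/9; Harriet 1/6; Lydia 1/6; Martin 1/6; Oliver 1/6

There is no surviving spouse, so the entire estate passes to Prudence's descendants per stirpes.
The estate is divided into 3 equal shares of 1/3 among Nora, Edmund, Albert.
Nora predeceased; the 1/3 allotted to Nora's branch passes to Nora's issue by representation.
The 1/3 is divided into 3 equal shares of 1/9 among Beatrice, Charles, Fiona.
Beatrice is living and takes 1/9.
Charles is living and takes 1/9.
Fiona is living and takes 1/9.
Edmund predeceased; the 1/3 allotted to Edmund's branch passes to Edmund's issue by representation.
Quentin's line is the sole branch at this level, so the full 1/3 passes to Quentin's issue by representation.
The 1/3 is divided into 2 equal shares of 1/6 among Martin, Harriet.
Martin is living and takes 1/6.
Harriet is living and takes 1/6.
Albert predeceased; the 1/3 allotted to Albert's branch passes to Albert's issue by representation.
The 1/3 is divided into 2 equal shares of 1/6 among Lydia, Oliver.
Lydia is living and takes 1/6.
Oliver is living and takes 1/6.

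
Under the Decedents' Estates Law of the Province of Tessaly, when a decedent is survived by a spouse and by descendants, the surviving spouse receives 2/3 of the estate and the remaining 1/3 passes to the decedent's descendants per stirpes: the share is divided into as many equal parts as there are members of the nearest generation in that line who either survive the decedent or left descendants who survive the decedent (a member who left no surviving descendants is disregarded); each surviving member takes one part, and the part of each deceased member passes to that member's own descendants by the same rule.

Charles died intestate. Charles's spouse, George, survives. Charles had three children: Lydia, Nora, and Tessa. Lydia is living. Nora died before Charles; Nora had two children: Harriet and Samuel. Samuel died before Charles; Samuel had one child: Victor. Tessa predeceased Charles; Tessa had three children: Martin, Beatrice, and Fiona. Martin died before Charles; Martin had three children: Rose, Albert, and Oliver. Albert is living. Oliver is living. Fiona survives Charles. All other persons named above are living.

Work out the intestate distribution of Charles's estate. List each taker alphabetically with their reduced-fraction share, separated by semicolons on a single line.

George, as surviving spouse, takes 2/3.
The remaining 1/3 passes to Charles's descendants per stirpes.
The 1/3 is divided into 3 equal shares of 1/9 among Lydia, Nora, Tessa.
Lydia is living and takes 1/9.
Nora predeceased; the 1/9 allotted to Nora's branch passes to Nora's issue by representation.
The 1/9 is divided into 2 equal shares of 1/18 among Harriet, Samuel.
Harriet is living and takes 1/18.
Samuel predeceased; the 1/18 allotted to Samuel's branch passes to Samuel's issue by representation.
Victor is the sole taker at this level and receives the full 1/18.
Tessa predeceased; the 1/9 allotted to Tessa's branch passes to Tessa's issue by representation.
The 1/9 is divided into 3 equal shares of 1/27 among Martin, Beatrice, Fiona.
Martin predeceased; the 1/27 allotted to Martin's branch passes to Martin's issue by representation.
The 1/27 is divided into 3 equal shares of 1/81 among Rose, Albert, Oliver.
Rose is living and takes 1/81.
Albert is living and takes 1/81.
Oliver is living and takes 1/81.
Beatrice is living and takes 1/27.
Fiona is living and takes 1/27.

Albert 1/81; Beatrice 1/27; Fiona 1/27; George 2/3; Harriet 1/18; Lydia 1/9; Oliver 1/81; Rose 1/81; Victor 1/18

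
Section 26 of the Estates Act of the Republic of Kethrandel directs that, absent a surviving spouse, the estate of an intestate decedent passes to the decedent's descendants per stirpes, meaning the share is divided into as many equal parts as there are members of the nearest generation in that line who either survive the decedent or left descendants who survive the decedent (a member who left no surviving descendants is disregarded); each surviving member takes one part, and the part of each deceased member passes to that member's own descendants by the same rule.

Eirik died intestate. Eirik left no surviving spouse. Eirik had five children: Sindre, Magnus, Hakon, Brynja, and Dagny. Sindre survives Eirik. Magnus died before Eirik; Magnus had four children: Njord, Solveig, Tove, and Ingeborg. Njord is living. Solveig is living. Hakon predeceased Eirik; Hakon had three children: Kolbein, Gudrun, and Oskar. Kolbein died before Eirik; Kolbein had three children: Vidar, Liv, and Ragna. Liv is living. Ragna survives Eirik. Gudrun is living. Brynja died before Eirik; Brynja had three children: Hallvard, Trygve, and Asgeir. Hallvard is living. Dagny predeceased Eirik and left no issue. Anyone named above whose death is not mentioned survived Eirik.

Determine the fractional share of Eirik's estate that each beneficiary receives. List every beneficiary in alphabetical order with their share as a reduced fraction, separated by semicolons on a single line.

Asgeir 1/12; Gudrun 1/12; Hallvard 1/12; Ingeborg 1/16; Liv 1/36; Njord 1/16; Oskar 1/12; Ragna 1/36; Sindre 1/4; Solveig 1/16; Tove 1/16; Trygve 1/12; Vidar 1/36

There is no surviving spouse, so the entire estate passes to Eirik's descendants per stirpes.
Dagny left no surviving issue, so that branch lapses and is disregarded.
The estate is divided into 4 equal shares of 1/4 among Sindre, Magnus, Hakon, Brynja.
Sindre is living and takes 1/4.
Magnus predeceased; the 1/4 allotted to Magnus's branch passes to Magnus's issue by representation.
The 1/4 is divided into 4 equal shares of 1/16 among Njord, Solveig, Tove, Ingeborg.
Njord is living and takes 1/16.
Solveig is living and takes 1/16.
Tove is living and takes 1/16.
Ingeborg is living and takes 1/16.
Hakon predeceased; the 1/4 allotted to Hakon's branch passes to Hakon's issue by representation.
The 1/4 is divided into 3 equal shares of 1/12 among Kolbein, Gudrun, Oskar.
Kolbein predeceased; the 1/12 allotted to Kolbein's branch passes to Kolbein's issue by representation.
The 1/12 is divided into 3 equal shares of 1/36 among Vidar, Liv, Ragna.
Vidar is living and takes 1/36.
Liv is living and takes 1/36.
Ragna is living and takes 1/36.
Gudrun is living and takes 1/12.
Oskar is living and takes 1/12.
Brynja predeceased; the 1/4 allotted to Brynja's branch passes to Brynja's issue by representation.
The 1/4 is divided into 3 equal shares of 1/12 among Hallvard, Trygve, Asgeir.
Hallvard is living and takes 1/12.
Trygve is living and takes 1/12.
Asgeir is living and takes 1/12.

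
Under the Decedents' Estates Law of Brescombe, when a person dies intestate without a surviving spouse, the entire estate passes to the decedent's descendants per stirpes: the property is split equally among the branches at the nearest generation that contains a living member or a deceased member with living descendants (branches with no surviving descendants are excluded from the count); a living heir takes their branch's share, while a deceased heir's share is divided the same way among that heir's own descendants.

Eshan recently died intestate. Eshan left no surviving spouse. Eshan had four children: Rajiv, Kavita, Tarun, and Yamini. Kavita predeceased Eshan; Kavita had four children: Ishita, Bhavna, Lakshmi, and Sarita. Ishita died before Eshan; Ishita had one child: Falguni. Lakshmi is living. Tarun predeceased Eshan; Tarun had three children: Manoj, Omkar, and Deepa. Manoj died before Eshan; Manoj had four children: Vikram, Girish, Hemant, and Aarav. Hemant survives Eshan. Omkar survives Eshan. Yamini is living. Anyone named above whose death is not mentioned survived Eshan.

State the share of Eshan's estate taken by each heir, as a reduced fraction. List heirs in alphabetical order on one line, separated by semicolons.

There is no surviving spouse, so the entire estate passes to Eshan's descendants per stirpes.
The estate is divided into 4 equal shares of 1/4 among Rajiv, Kavita, Tarun, Yamini.
Rajiv is living and takes 1/4.
Kavita predeceased; the 1/4 allotted to Kavita's branch passes to Kavita's issue by representation.
The 1/4 is divided into 4 equal shares of 1/16 among Ishita, Bhavna, Lakshmi, Sarita.
Ishita predeceased; the 1/16 allotted to Ishita's branch passes to Ishita's issue by representation.
Falguni is the sole taker at this level and receives the full 1/16.
Bhavna is living and takes 1/16.
Lakshmi is living and takes 1/16.
Sarita is living and takes 1/16.
Tarun predeceased; the 1/4 allotted to Tarun's branch passes to Tarun's issue by representation.
The 1/4 is divided into 3 equal shares of 1/12 among Manoj, Omkar, Deepa.
Manoj predeceased; the 1/12 allotted to Manoj's branch passes to Manoj's issue by representation.
The 1/12 is divided into 4 equal shares of 1/48 among Vikram, Girish, Hemant, Aarav.
Vikram is living and takes 1/48.
Girish is living and takes 1/48.
Hemant is living and takes 1/48.
Aarav is living and takes 1/48.
Omkar is living and takes 1/12.
Deepa is living and takes 1/12.
Yamini is living and takes 1/4.

Aarav 1/48; Bhavna 1/16; Deepa 1/12; Falguni 1/16; Girish 1/48; Hemant 1/48; Lakshmi 1/16; Omkar 1/12; Rajiv 1/4; Sarita 1/16; Vikram 1/48; Yamini 1/4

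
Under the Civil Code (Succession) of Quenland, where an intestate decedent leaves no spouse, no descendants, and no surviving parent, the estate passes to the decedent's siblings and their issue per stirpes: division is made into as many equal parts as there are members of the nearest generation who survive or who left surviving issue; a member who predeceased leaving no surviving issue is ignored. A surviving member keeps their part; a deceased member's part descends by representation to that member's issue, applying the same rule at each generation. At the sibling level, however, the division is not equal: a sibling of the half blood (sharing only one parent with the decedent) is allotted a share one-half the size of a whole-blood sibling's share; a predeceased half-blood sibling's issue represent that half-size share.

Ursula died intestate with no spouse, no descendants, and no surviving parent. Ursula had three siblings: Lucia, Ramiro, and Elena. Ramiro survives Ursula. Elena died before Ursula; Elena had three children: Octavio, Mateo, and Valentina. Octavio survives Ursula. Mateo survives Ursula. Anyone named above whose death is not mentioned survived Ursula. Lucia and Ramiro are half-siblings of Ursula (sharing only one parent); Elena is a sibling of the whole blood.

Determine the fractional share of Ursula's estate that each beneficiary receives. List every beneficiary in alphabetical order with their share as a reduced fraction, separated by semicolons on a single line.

Lucia 1/4; Mateo 1/6; Octavio 1/6; Ramiro 1/4; Valentina 1/6

No spouse, descendants, or parent survives, so the estate passes to Ursula's siblings per stirpes.
Half-blood siblings count for one-half the weight of whole-blood siblings at the initial division.
Dividing 1 in proportion to weights (total weight 2): Lucia (weight 1/2) → 1/4; Ramiro (weight 1/2) → 1/4; Elena (weight 1) → 1/2.
Lucia is living and takes 1/4.
Ramiro is living and takes 1/4.
Elena predeceased; the 1/2 allotted to Elena's branch passes to Elena's issue by representation.
The 1/2 is divided into 3 equal shares of 1/6 among Octavio, Mateo, Valentina.
Octavio is living and takes 1/6.
Mateo is living and takes 1/6.
Valentina is living and takes 1/6.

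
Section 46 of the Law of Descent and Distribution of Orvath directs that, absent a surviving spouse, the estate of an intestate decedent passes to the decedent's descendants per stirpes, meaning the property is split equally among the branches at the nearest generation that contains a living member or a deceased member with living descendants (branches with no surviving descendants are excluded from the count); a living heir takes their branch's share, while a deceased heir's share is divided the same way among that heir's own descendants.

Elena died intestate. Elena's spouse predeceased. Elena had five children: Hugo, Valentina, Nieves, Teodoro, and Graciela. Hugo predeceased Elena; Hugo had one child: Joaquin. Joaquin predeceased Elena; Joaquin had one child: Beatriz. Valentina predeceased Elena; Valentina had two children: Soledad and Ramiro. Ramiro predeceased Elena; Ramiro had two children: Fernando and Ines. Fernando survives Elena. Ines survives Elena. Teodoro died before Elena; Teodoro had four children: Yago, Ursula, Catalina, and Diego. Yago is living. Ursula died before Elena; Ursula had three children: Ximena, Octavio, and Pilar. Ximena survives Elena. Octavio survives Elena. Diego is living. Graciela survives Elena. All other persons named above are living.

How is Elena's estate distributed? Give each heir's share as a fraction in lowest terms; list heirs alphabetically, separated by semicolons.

Beatriz 1/5; Catalina 1/20; Diego 1/20; Fernando 1/20; Graciela 1/5; Ines 1/20; Nieves 1/5; Octavio 1/60; Pilar 1/60; Soledad 1/10; Ximena 1/60; Yago 1/20

There is no surviving spouse, so the entire estate passes to Elena's descendants per stirpes.
The estate is divided into 5 equal shares of 1/5 among Hugo, Valentina, Nieves, Teodoro, Graciela.
Hugo predeceased; the 1/5 allotted to Hugo's branch passes to Hugo's issue by representation.
Joaquin's line is the sole branch at this level, so the full 1/5 passes to Joaquin's issue by representation.
Beatriz is the sole taker at this level and receives the full 1/5.
Valentina predeceased; the 1/5 allotted to Valentina's branch passes to Valentina's issue by representation.
The 1/5 is divided into 2 equal shares of 1/10 among Soledad, Ramiro.
Soledad is living and takes 1/10.
Ramiro predeceased; the 1/10 allotted to Ramiro's branch passes to Ramiro's issue by representation.
The 1/10 is divided into 2 equal shares of 1/20 among Fernando, Ines.
Fernando is living and takes 1/20.
Ines is living and takes 1/20.
Nieves is living and takes 1/5.
Teodoro predeceased; the 1/5 allotted to Teodoro's branch passes to Teodoro's issue by representation.
The 1/5 is divided into 4 equal shares of 1/20 among Yago, Ursula, Catalina, Diego.
Yago is living and takes 1/20.
Ursula predeceased; the 1/20 allotted to Ursula's branch passes to Ursula's issue by representation.
The 1/20 is divided into 3 equal shares of 1/60 among Ximena, Octavio, Pilar.
Ximena is living and takes 1/60.
Octavio is living and takes 1/60.
Pilar is living and takes 1/60.
Catalina is living and takes 1/20.
Diego is living and takes 1/20.
Graciela is living and takes 1/5.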